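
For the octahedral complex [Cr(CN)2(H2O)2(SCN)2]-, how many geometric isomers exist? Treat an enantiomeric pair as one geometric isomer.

In an octahedral complex each vertex has one trans partner and four cis neighbours.
The distinct arrangements are (5 in all): CN trans, H2O trans, SCN trans; CN trans, H2O cis, SCN cis; CN cis, H2O cis, SCN trans; CN cis, H2O cis, SCN cis (chiral); CN cis, H2O trans, SCN cis.

5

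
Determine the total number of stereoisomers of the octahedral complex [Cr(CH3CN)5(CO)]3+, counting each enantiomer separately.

An octahedron has six vertices in three trans pairs; every non-trans pair is cis.
Only one geometric arrangement is possible.

1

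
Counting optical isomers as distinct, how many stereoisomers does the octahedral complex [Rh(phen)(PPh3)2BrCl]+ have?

In an octahedral complex each vertex has one trans partner and four cis neighbours.
Each phen is bidentate and must span two cis positions.
The distinct arrangements are (4 in all): PPh3 cis (3 arrangements, 2 chiral); PPh3 trans.
Of these, 2 lack any improper symmetry element and so occur as enantiomeric pairs, giving 4 + 2 = 6 stereoisomers in total.

6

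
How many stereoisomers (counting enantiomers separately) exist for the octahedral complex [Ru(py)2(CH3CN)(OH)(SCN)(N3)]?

15

Exhaustive case analysis gives 9 geometric isomers.
Of these, 6 lack any improper symmetry element and so occur as enantiomeric pairs, giving 9 + 6 = 15 stereoisomers in total.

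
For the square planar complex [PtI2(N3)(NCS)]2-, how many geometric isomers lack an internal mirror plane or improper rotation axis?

A square has two trans pairs of vertices; adjacent vertices are cis.
Systematic placement gives 2 geometric isomers: I cis; I trans.
Each arrangement has an internal mirror plane or centre of symmetry, so none is chiral.

0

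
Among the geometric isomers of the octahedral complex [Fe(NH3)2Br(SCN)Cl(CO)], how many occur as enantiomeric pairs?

In an octahedral complex each vertex has one trans partner and four cis neighbours.
Exhaustive case analysis gives 9 geometric isomers.
Of these, 6 lack any improper symmetry element and so occur as enantiomeric pairs, giving 9 + 6 = 15 stereoisomers in total.

6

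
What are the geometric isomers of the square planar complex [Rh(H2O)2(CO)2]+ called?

cis and trans

A square has two trans pairs of vertices; adjacent vertices are cis.
There are 2 geometric isomers: H2O cis; H2O trans.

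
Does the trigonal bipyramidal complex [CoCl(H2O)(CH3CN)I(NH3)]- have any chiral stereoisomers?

yes

In a trigonal bipyramid the two axial positions differ from the three equatorial ones.
Placing the ligands in turn and identifying arrangements related by rotation or reflection leaves 10 distinct geometric isomers.
Of these, 10 lack any improper symmetry element and so occur as enantiomeric pairs, giving 10 + 10 = 20 stereoisomers in total.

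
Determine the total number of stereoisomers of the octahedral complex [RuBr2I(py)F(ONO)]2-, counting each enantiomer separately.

Systematic enumeration (placing each ligand type in turn and discarding arrangements equivalent by rotation or reflection) gives 9 geometric isomers.
Of these, 6 lack any improper symmetry element and so occur as enantiomeric pairs, giving 9 + 6 = 15 stereoisomers in total.

15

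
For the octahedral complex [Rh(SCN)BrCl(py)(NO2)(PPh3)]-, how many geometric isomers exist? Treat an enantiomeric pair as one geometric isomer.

The six octahedral sites form three mutually perpendicular trans pairs.
Placing the ligands in turn and identifying arrangements related by rotation or reflection leaves 15 distinct geometric isomers.

15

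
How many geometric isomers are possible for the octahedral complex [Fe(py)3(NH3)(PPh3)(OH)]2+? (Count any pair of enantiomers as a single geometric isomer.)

An octahedron has six vertices in three trans pairs; every non-trans pair is cis.
Systematic placement gives 4 geometric isomers: py mer (3 arrangements); py fac (chiral).

4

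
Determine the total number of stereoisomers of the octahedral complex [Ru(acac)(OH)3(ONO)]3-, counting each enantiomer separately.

2

In an octahedral complex each vertex has one trans partner and four cis neighbours.
Each acac is bidentate and must span two cis positions.
The distinct arrangements are (2 in all): OH mer; OH fac.
Each arrangement has an internal mirror plane or centre of symmetry, so none is chiral.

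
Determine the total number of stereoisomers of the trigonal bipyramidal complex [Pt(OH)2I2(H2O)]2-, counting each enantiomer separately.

In a trigonal bipyramid the two axial positions differ from the three equatorial ones.
Exhaustive case analysis gives 5 geometric isomers.
One of these lacks any improper symmetry element and so occurs as an enantiomeric pair, giving 5 + 1 = 6 stereoisomers in total.

6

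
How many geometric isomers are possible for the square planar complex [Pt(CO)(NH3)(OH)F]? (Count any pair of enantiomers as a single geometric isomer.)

The distinct arrangements are (3 in all): (CO/NH3 trans, F/OH trans); (CO/OH trans, F/NH3 trans); (CO/F trans, NH3/OH trans).

3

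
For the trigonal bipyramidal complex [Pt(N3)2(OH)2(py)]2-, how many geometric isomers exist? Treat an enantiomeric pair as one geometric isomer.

5

In a trigonal bipyramid the two axial positions differ from the three equatorial ones.
Placing the ligands in turn and identifying arrangements related by rotation or reflection leaves 5 distinct geometric isomers.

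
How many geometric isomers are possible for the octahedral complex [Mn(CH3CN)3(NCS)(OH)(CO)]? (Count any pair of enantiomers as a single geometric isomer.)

4

In an octahedral complex each vertex has one trans partner and four cis neighbours.
The distinct arrangements are (4 in all): CH3CN mer (3 arrangements); CH3CN fac (chiral).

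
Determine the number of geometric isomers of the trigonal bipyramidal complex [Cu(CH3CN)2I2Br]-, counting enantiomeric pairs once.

A trigonal bipyramid has two axial and three equatorial sites, which are chemically inequivalent.
Exhaustive case analysis gives 5 geometric isomers.

5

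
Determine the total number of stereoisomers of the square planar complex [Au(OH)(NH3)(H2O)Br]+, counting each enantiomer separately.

3

In a square planar complex each vertex has one trans partner and two cis neighbours.
Working through the distinct placements yields 3 geometric isomers: (Br/NH3 trans, H2O/OH trans); (Br/OH trans, H2O/NH3 trans); (Br/H2O trans, NH3/OH trans).
Each arrangement has an internal mirror plane or centre of symmetry, so none is chiral.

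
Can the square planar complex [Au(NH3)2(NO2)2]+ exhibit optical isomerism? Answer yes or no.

no

In a square planar complex each vertex has one trans partner and two cis neighbours.
The distinct arrangements are (2 in all): NH3 cis; NH3 trans.
Each arrangement has an internal mirror plane or centre of symmetry, so none is chiral.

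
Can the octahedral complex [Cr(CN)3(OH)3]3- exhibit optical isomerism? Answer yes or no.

no

The six octahedral sites form three mutually perpendicular trans pairs.
The distinct arrangements are (2 in all): CN mer; CN fac.
Each arrangement has an internal mirror plane or centre of symmetry, so none is chiral.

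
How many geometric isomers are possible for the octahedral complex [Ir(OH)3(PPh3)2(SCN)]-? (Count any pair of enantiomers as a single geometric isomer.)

3

The six octahedral sites form three mutually perpendicular trans pairs.
Working through the distinct placements yields 3 geometric isomers: OH mer, PPh3 cis; OH mer, PPh3 trans; OH fac, PPh3 cis.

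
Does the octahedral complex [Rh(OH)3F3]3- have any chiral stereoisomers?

no

The six octahedral sites form three mutually perpendicular trans pairs.
The distinct arrangements are (2 in all): OH mer; OH fac.
Each arrangement has an internal mirror plane or centre of symmetry, so none is chiral.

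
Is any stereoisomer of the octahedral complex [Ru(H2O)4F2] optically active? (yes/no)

no

The six octahedral sites form three mutually perpendicular trans pairs.
There are 2 geometric isomers: F trans; F cis.
Each arrangement has an internal mirror plane or centre of symmetry, so none is chiral.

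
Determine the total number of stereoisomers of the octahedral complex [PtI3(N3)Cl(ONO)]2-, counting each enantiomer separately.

An octahedron has six vertices in three trans pairs; every non-trans pair is cis.
Working through the distinct placements yields 4 geometric isomers: I mer (3 arrangements); I fac (chiral).
One of these lacks any improper symmetry element and so occurs as an enantiomeric pair, giving 4 + 1 = 5 stereoisomers in total.

5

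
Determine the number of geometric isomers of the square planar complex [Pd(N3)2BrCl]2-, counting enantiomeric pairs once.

2

There are 2 geometric isomers: N3 cis; N3 trans.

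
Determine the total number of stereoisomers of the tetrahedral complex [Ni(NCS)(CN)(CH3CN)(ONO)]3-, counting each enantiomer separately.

All four vertices of a tetrahedron are equivalent and mutually adjacent, so cis/trans isomerism cannot arise.
Only one geometric arrangement is possible; it has no improper symmetry element, so it exists as a pair of enantiomers (2 stereoisomers).

2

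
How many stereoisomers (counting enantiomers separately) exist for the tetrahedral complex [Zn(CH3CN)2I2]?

Only one geometric arrangement is possible.

1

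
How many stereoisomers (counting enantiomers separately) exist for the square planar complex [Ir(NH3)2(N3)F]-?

2

Systematic placement gives 2 geometric isomers: NH3 cis; NH3 trans.
Each arrangement has an internal mirror plane or centre of symmetry, so none is chiral.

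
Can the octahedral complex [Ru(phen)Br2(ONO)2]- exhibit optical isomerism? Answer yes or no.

yes

An octahedron has six vertices in three trans pairs; every non-trans pair is cis.
Each phen is bidentate and must span two cis positions.
Systematic placement gives 3 geometric isomers: Br trans, ONO cis; Br cis, ONO cis (chiral); Br cis, ONO trans.
One of these lacks any improper symmetry element and so occurs as an enantiomeric pair, giving 3 + 1 = 4 stereoisomers in total.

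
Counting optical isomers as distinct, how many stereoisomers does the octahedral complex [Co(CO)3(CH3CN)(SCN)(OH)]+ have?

5

In an octahedral complex each vertex has one trans partner and four cis neighbours.
There are 4 geometric isomers: CO mer (3 arrangements); CO fac (chiral).
One of these lacks any improper symmetry element and so occurs as an enantiomeric pair, giving 4 + 1 = 5 stereoisomers in total.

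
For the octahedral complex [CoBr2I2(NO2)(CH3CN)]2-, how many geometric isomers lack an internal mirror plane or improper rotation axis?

The distinct arrangements are (6 in all): Br trans, I cis; Br trans, I trans; Br cis, I cis (3 arrangements, 2 chiral); Br cis, I trans.
Of these, 2 lack any improper symmetry element and so occur as enantiomeric pairs, giving 6 + 2 = 8 stereoisomers in total.

2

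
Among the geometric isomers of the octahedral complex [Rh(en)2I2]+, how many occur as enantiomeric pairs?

The six octahedral sites form three mutually perpendicular trans pairs.
Each en is bidentate and must span two cis positions.
Systematic placement gives 2 geometric isomers: I trans; I cis (chiral).
One of these lacks any improper symmetry element and so occurs as an enantiomeric pair, giving 2 + 1 = 3 stereoisomers in total.

1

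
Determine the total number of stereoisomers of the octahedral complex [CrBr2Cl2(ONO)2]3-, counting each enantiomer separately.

6

There are 5 geometric isomers: Br trans, Cl trans, ONO trans; Br trans, Cl cis, ONO cis; Br cis, Cl cis, ONO trans; Br cis, Cl cis, ONO cis (chiral); Br cis, Cl trans, ONO cis.
One of these lacks any improper symmetry element and so occurs as an enantiomeric pair, giving 5 + 1 = 6 stereoisomers in total.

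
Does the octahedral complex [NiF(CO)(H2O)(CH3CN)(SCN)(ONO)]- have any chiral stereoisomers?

The six octahedral sites form three mutually perpendicular trans pairs.
Exhaustive case analysis gives 15 geometric isomers.
Of these, 15 lack any improper symmetry element and so occur as enantiomeric pairs, giving 15 + 15 = 30 stereoisomers in total.

yes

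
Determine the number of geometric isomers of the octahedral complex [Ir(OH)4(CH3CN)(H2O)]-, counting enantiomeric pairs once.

2

The six octahedral sites form three mutually perpendicular trans pairs.
Working through the distinct placements yields 2 geometric isomers: CH3CN and H2O mutually trans; CH3CN and H2O mutually cis.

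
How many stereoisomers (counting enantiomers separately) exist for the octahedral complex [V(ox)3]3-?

The six octahedral sites form three mutually perpendicular trans pairs.
Each ox is bidentate and must span two cis positions.
Only one geometric arrangement is possible; it has no improper symmetry element, so it exists as a pair of enantiomers (2 stereoisomers).

2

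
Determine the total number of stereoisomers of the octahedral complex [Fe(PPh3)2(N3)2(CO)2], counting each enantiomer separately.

An octahedron has six vertices in three trans pairs; every non-trans pair is cis.
Systematic placement gives 5 geometric isomers: PPh3 trans, N3 trans, CO trans; PPh3 cis, N3 cis, CO trans; PPh3 trans, N3 cis, CO cis; PPh3 cis, N3 cis, CO cis (chiral); PPh3 cis, N3 trans, CO cis.
One of these lacks any improper symmetry element and so occurs as an enantiomeric pair, giving 5 + 1 = 6 stereoisomers in total.

6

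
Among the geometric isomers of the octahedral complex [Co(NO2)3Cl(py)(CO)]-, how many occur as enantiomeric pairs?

In an octahedral complex each vertex has one trans partner and four cis neighbours.
Working through the distinct placements yields 4 geometric isomers: NO2 mer (3 arrangements); NO2 fac (chiral).
One of these lacks any improper symmetry element and so occurs as an enantiomeric pair, giving 4 + 1 = 5 stereoisomers in total.

1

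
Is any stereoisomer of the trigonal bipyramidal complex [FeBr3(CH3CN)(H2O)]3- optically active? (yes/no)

no

In a trigonal bipyramid the two axial positions differ from the three equatorial ones.
The distinct arrangements are (4 in all): CH3CN equatorial, H2O equatorial; CH3CN axial, H2O equatorial; CH3CN equatorial, H2O axial; CH3CN axial, H2O axial.
Each arrangement has an internal mirror plane or centre of symmetry, so none is chiral.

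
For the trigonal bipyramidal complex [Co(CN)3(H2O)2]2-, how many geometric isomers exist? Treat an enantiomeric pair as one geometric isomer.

3

There are 3 geometric isomers: H2O both equatorial; H2O one axial, one equatorial; H2O both axial.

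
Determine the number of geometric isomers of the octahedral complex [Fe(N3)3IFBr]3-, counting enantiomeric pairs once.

4

The distinct arrangements are (4 in all): N3 mer (3 arrangements); N3 fac (chiral).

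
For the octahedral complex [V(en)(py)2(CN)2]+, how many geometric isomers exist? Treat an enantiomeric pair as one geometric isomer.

3

An octahedron has six vertices in three trans pairs; every non-trans pair is cis.
Each en is bidentate and must span two cis positions.
The distinct arrangements are (3 in all): py cis, CN trans; py trans, CN cis; py cis, CN cis (chiral).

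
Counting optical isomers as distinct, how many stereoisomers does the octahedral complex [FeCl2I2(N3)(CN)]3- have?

In an octahedral complex each vertex has one trans partner and four cis neighbours.
The distinct arrangements are (6 in all): Cl cis, I cis (3 arrangements, 2 chiral); Cl cis, I trans; Cl trans, I cis; Cl trans, I trans.
Of these, 2 lack any improper symmetry element and so occur as enantiomeric pairs, giving 6 + 2 = 8 stereoisomers in total.

8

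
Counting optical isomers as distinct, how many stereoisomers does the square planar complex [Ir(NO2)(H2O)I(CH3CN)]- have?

3

Working through the distinct placements yields 3 geometric isomers: (CH3CN/I trans, H2O/NO2 trans); (CH3CN/NO2 trans, H2O/I trans); (CH3CN/H2O trans, I/NO2 trans).
Each arrangement has an internal mirror plane or centre of symmetry, so none is chiral.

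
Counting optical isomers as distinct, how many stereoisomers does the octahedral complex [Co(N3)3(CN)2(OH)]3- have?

3

The distinct arrangements are (3 in all): N3 mer, CN trans; N3 fac, CN cis; N3 mer, CN cis.
Each arrangement has an internal mirror plane or centre of symmetry, so none is chiral.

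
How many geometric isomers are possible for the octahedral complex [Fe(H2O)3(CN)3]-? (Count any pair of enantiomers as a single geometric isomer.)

The six octahedral sites form three mutually perpendicular trans pairs.
Systematic placement gives 2 geometric isomers: H2O mer; H2O fac.

2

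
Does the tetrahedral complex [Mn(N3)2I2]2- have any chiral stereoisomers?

Only one geometric arrangement is possible.

no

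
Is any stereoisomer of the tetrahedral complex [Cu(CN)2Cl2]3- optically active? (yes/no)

no

In a tetrahedral complex all four positions are equivalent and every pair of ligands is adjacent — there is no cis/trans distinction.
Only one geometric arrangement is possible.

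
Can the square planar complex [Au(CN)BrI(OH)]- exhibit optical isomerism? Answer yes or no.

no

A square has two trans pairs of vertices; adjacent vertices are cis.
Working through the distinct placements yields 3 geometric isomers: (Br/I trans, CN/OH trans); (Br/OH trans, CN/I trans); (Br/CN trans, I/OH trans).
Each arrangement has an internal mirror plane or centre of symmetry, so none is chiral.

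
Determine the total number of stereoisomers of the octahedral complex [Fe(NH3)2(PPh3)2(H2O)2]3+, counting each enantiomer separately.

6

In an octahedral complex each vertex has one trans partner and four cis neighbours.
There are 5 geometric isomers: NH3 trans, PPh3 trans, H2O trans; NH3 cis, PPh3 cis, H2O trans; NH3 cis, PPh3 trans, H2O cis; NH3 cis, PPh3 cis, H2O cis (chiral); NH3 trans, PPh3 cis, H2O cis.
One of these lacks any improper symmetry element and so occurs as an enantiomeric pair, giving 5 + 1 = 6 stereoisomers in total.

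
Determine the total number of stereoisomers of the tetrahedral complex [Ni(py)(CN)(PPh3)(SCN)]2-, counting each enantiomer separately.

All four vertices of a tetrahedron are equivalent and mutually adjacent, so cis/trans isomerism cannot arise.
Only one geometric arrangement is possible; it has no improper symmetry element, so it exists as a pair of enantiomers (2 stereoisomers).

2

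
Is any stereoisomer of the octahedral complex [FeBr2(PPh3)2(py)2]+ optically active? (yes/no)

yes

In an octahedral complex each vertex has one trans partner and four cis neighbours.
There are 5 geometric isomers: Br trans, PPh3 trans, py trans; Br trans, PPh3 cis, py cis; Br cis, PPh3 cis, py trans; Br cis, PPh3 cis, py cis (chiral); Br cis, PPh3 trans, py cis.
One of these lacks any improper symmetry element and so occurs as an enantiomeric pair, giving 5 + 1 = 6 stereoisomers in total.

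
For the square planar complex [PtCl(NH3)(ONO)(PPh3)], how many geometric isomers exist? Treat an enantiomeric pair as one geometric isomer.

3

In a square planar complex each vertex has one trans partner and two cis neighbours.
Working through the distinct placements yields 3 geometric isomers: (Cl/ONO trans, NH3/PPh3 trans); (Cl/PPh3 trans, NH3/ONO trans); (Cl/NH3 trans, ONO/PPh3 trans).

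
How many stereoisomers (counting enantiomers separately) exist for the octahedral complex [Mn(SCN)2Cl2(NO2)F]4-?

8

There are 6 geometric isomers: SCN trans, Cl trans; SCN cis, Cl trans; SCN trans, Cl cis; SCN cis, Cl cis (3 arrangements, 2 chiral).
Of these, 2 lack any improper symmetry element and so occur as enantiomeric pairs, giving 6 + 2 = 8 stereoisomers in total.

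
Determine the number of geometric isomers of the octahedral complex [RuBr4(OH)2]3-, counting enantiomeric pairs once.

An octahedron has six vertices in three trans pairs; every non-trans pair is cis.
Systematic placement gives 2 geometric isomers: OH trans; OH cis.

2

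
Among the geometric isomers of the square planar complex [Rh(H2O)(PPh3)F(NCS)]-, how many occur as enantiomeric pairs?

A square has two trans pairs of vertices; adjacent vertices are cis.
There are 3 geometric isomers: (F/NCS trans, H2O/PPh3 trans); (F/PPh3 trans, H2O/NCS trans); (F/H2O trans, NCS/PPh3 trans).
Each arrangement has an internal mirror plane or centre of symmetry, so none is chiral.

0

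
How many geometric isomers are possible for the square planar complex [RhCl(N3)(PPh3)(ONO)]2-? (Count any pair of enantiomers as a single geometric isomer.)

In a square planar complex each vertex has one trans partner and two cis neighbours.
Working through the distinct placements yields 3 geometric isomers: (Cl/ONO trans, N3/PPh3 trans); (Cl/PPh3 trans, N3/ONO trans); (Cl/N3 trans, ONO/PPh3 trans).

3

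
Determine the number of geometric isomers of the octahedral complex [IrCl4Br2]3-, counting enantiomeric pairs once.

The six octahedral sites form three mutually perpendicular trans pairs.
There are 2 geometric isomers: Br trans; Br cis.

2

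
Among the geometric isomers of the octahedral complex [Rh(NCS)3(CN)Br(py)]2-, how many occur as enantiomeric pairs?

1

Systematic placement gives 4 geometric isomers: NCS mer (3 arrangements); NCS fac (chiral).
One of these lacks any improper symmetry element and so occurs as an enantiomeric pair, giving 4 + 1 = 5 stereoisomers in total.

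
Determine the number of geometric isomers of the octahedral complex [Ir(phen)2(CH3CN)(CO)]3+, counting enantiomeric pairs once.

The six octahedral sites form three mutually perpendicular trans pairs.
Each phen is bidentate and must span two cis positions.
The distinct arrangements are (2 in all): CH3CN and CO mutually trans; CH3CN and CO mutually cis (chiral).

2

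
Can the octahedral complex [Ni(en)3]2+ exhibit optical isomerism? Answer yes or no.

The six octahedral sites form three mutually perpendicular trans pairs.
Each en is bidentate and must span two cis positions.
Only one geometric arrangement is possible; it has no improper symmetry element, so it exists as a pair of enantiomers (2 stereoisomers).

yes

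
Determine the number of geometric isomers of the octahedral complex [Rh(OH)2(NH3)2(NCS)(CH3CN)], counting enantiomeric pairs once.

In an octahedral complex each vertex has one trans partner and four cis neighbours.
The distinct arrangements are (6 in all): OH trans, NH3 trans; OH cis, NH3 cis (3 arrangements, 2 chiral); OH trans, NH3 cis; OH cis, NH3 trans.

6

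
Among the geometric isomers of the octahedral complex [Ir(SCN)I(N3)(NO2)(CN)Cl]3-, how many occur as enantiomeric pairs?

15

The six octahedral sites form three mutually perpendicular trans pairs.
Exhaustive case analysis gives 15 geometric isomers.
Of these, 15 lack any improper symmetry element and so occur as enantiomeric pairs, giving 15 + 15 = 30 stereoisomers in total.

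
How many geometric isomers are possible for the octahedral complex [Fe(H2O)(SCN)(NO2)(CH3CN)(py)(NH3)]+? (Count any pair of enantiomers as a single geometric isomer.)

Exhaustive case analysis gives 15 geometric isomers.

15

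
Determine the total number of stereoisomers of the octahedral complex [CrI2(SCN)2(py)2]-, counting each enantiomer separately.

The six octahedral sites form three mutually perpendicular trans pairs.
There are 5 geometric isomers: I trans, SCN trans, py trans; I trans, SCN cis, py cis; I cis, SCN cis, py trans; I cis, SCN cis, py cis (chiral); I cis, SCN trans, py cis.
One of these lacks any improper symmetry element and so occurs as an enantiomeric pair, giving 5 + 1 = 6 stereoisomers in total.

6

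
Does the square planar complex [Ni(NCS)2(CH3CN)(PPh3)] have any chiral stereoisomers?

no

A square has two trans pairs of vertices; adjacent vertices are cis.
Working through the distinct placements yields 2 geometric isomers: NCS cis; NCS trans.
Each arrangement has an internal mirror plane or centre of symmetry, so none is chiral.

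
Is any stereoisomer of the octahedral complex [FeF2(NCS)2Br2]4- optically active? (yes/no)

yes

The six octahedral sites form three mutually perpendicular trans pairs.
Working through the distinct placements yields 5 geometric isomers: F trans, NCS trans, Br trans; F cis, NCS cis, Br trans; F cis, NCS trans, Br cis; F cis, NCS cis, Br cis (chiral); F trans, NCS cis, Br cis.
One of these lacks any improper symmetry element and so occurs as an enantiomeric pair, giving 5 + 1 = 6 stereoisomers in total.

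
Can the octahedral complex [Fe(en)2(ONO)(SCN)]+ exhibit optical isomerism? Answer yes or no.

The six octahedral sites form three mutually perpendicular trans pairs.
Each en is bidentate and must span two cis positions.
There are 2 geometric isomers: ONO and SCN mutually trans; ONO and SCN mutually cis (chiral).
One of these lacks any improper symmetry element and so occurs as an enantiomeric pair, giving 2 + 1 = 3 stereoisomers in total.

yes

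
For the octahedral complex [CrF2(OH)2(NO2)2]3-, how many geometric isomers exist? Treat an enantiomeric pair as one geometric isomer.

5

In an octahedral complex each vertex has one trans partner and four cis neighbours.
There are 5 geometric isomers: F trans, OH trans, NO2 trans; F trans, OH cis, NO2 cis; F cis, OH trans, NO2 cis; F cis, OH cis, NO2 cis (chiral); F cis, OH cis, NO2 trans.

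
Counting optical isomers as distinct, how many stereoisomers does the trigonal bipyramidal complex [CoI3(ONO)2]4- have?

In a trigonal bipyramid the two axial positions differ from the three equatorial ones.
The distinct arrangements are (3 in all): ONO both equatorial; ONO one axial, one equatorial; ONO both axial.
Each arrangement has an internal mirror plane or centre of symmetry, so none is chiral.

3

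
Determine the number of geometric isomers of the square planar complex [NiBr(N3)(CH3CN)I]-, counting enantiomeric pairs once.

Systematic placement gives 3 geometric isomers: (Br/I trans, CH3CN/N3 trans); (Br/N3 trans, CH3CN/I trans); (Br/CH3CN trans, I/N3 trans).

3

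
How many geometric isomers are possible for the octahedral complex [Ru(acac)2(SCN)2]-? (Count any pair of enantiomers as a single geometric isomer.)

2

An octahedron has six vertices in three trans pairs; every non-trans pair is cis.
Each acac is bidentate and must span two cis positions.
Working through the distinct placements yields 2 geometric isomers: SCN trans; SCN cis (chiral).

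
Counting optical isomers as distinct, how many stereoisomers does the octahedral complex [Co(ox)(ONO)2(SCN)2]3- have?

4

Each ox is bidentate and must span two cis positions.
Working through the distinct placements yields 3 geometric isomers: ONO trans, SCN cis; ONO cis, SCN cis (chiral); ONO cis, SCN trans.
One of these lacks any improper symmetry element and so occurs as an enantiomeric pair, giving 3 + 1 = 4 stereoisomers in total.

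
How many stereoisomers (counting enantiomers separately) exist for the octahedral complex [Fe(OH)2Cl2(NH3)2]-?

In an octahedral complex each vertex has one trans partner and four cis neighbours.
There are 5 geometric isomers: OH trans, Cl trans, NH3 trans; OH cis, Cl trans, NH3 cis; OH trans, Cl cis, NH3 cis; OH cis, Cl cis, NH3 cis (chiral); OH cis, Cl cis, NH3 trans.
One of these lacks any improper symmetry element and so occurs as an enantiomeric pair, giving 5 + 1 = 6 stereoisomers in total.

6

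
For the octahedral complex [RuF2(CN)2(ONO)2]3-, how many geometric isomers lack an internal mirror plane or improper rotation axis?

1

In an octahedral complex each vertex has one trans partner and four cis neighbours.
Working through the distinct placements yields 5 geometric isomers: F trans, CN trans, ONO trans; F cis, CN trans, ONO cis; F cis, CN cis, ONO trans; F cis, CN cis, ONO cis (chiral); F trans, CN cis, ONO cis.
One of these lacks any improper symmetry element and so occurs as an enantiomeric pair, giving 5 + 1 = 6 stereoisomers in total.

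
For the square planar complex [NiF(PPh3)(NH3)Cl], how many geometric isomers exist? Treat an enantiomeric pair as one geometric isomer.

3

In a square planar complex each vertex has one trans partner and two cis neighbours.
There are 3 geometric isomers: (Cl/NH3 trans, F/PPh3 trans); (Cl/PPh3 trans, F/NH3 trans); (Cl/F trans, NH3/PPh3 trans).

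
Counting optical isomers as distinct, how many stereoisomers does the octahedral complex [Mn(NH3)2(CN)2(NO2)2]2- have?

An octahedron has six vertices in three trans pairs; every non-trans pair is cis.
Working through the distinct placements yields 5 geometric isomers: NH3 trans, CN trans, NO2 trans; NH3 cis, CN trans, NO2 cis; NH3 cis, CN cis, NO2 trans; NH3 cis, CN cis, NO2 cis (chiral); NH3 trans, CN cis, NO2 cis.
One of these lacks any improper symmetry element and so occurs as an enantiomeric pair, giving 5 + 1 = 6 stereoisomers in total.

6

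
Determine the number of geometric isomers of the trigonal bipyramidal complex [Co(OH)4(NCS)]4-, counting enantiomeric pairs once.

In a trigonal bipyramid the two axial positions differ from the three equatorial ones.
Systematic placement gives 2 geometric isomers: NCS axial; NCS equatorial.

2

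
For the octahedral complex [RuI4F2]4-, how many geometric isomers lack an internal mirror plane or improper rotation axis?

The six octahedral sites form three mutually perpendicular trans pairs.
The distinct arrangements are (2 in all): F trans; F cis.
Each arrangement has an internal mirror plane or centre of symmetry, so none is chiral.

0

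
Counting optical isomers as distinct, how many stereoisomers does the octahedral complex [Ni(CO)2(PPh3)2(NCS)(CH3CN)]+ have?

An octahedron has six vertices in three trans pairs; every non-trans pair is cis.
Systematic placement gives 6 geometric isomers: CO cis, PPh3 trans; CO cis, PPh3 cis (3 arrangements, 2 chiral); CO trans, PPh3 trans; CO trans, PPh3 cis.
Of these, 2 lack any improper symmetry element and so occur as enantiomeric pairs, giving 6 + 2 = 8 stereoisomers in total.

8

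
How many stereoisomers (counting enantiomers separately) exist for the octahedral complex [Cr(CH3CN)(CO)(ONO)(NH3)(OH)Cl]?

30

Systematic enumeration (placing each ligand type in turn and discarding arrangements equivalent by rotation or reflection) gives 15 geometric isomers.
Of these, 15 lack any improper symmetry element and so occur as enantiomeric pairs, giving 15 + 15 = 30 stereoisomers in total.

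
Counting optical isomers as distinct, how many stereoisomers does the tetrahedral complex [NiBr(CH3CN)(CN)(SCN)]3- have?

In a tetrahedral complex all four positions are equivalent and every pair of ligands is adjacent — there is no cis/trans distinction.
Only one geometric arrangement is possible; it has no improper symmetry element, so it exists as a pair of enantiomers (2 stereoisomers).

2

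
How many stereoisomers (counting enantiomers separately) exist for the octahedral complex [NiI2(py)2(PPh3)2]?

6

The six octahedral sites form three mutually perpendicular trans pairs.
Working through the distinct placements yields 5 geometric isomers: I trans, py trans, PPh3 trans; I trans, py cis, PPh3 cis; I cis, py trans, PPh3 cis; I cis, py cis, PPh3 cis (chiral); I cis, py cis, PPh3 trans.
One of these lacks any improper symmetry element and so occurs as an enantiomeric pair, giving 5 + 1 = 6 stereoisomers in total.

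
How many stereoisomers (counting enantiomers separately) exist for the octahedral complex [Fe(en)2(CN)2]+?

3

Each en is bidentate and must span two cis positions.
There are 2 geometric isomers: CN trans; CN cis (chiral).
One of these lacks any improper symmetry element and so occurs as an enantiomeric pair, giving 2 + 1 = 3 stereoisomers in total.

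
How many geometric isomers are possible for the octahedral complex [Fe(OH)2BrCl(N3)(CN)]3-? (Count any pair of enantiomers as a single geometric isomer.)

An octahedron has six vertices in three trans pairs; every non-trans pair is cis.
Exhaustive case analysis gives 9 geometric isomers.

9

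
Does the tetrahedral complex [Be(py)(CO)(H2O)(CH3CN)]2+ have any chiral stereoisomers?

In a tetrahedral complex all four positions are equivalent and every pair of ligands is adjacent — there is no cis/trans distinction.
Only one geometric arrangement is possible; it has no improper symmetry element, so it exists as a pair of enantiomers (2 stereoisomers).

yes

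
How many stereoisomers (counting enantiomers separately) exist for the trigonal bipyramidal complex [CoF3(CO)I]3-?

4

A trigonal bipyramid has two axial and three equatorial sites, which are chemically inequivalent.
Systematic placement gives 4 geometric isomers: CO axial, I equatorial; CO axial, I axial; CO equatorial, I equatorial; CO equatorial, I axial.
Each arrangement has an internal mirror plane or centre of symmetry, so none is chiral.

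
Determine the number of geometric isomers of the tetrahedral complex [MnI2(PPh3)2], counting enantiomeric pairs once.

1

In a tetrahedral complex all four positions are equivalent and every pair of ligands is adjacent — there is no cis/trans distinction.
Only one geometric arrangement is possible.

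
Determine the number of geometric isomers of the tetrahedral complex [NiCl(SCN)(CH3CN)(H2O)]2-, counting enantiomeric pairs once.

All four vertices of a tetrahedron are equivalent and mutually adjacent, so cis/trans isomerism cannot arise.
Only one geometric arrangement is possible; it has no improper symmetry element, so it exists as a pair of enantiomers (2 stereoisomers).

1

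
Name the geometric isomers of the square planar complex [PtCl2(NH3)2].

In a square planar complex each vertex has one trans partner and two cis neighbours.
Working through the distinct placements yields 2 geometric isomers: Cl cis; Cl trans.

cis and trans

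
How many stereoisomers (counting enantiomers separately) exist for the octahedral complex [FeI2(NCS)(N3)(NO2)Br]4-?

In an octahedral complex each vertex has one trans partner and four cis neighbours.
Placing the ligands in turn and identifying arrangements related by rotation or reflection leaves 9 distinct geometric isomers.
Of these, 6 lack any improper symmetry element and so occur as enantiomeric pairs, giving 9 + 6 = 15 stereoisomers in total.

15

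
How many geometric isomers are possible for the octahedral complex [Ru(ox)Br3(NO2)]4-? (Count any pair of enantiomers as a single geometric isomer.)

In an octahedral complex each vertex has one trans partner and four cis neighbours.
Each ox is bidentate and must span two cis positions.
Working through the distinct placements yields 2 geometric isomers: Br mer; Br fac.

2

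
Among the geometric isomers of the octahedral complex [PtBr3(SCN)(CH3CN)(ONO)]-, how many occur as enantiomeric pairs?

The six octahedral sites form three mutually perpendicular trans pairs.
The distinct arrangements are (4 in all): Br mer (3 arrangements); Br fac (chiral).
One of these lacks any improper symmetry element and so occurs as an enantiomeric pair, giving 4 + 1 = 5 stereoisomers in total.

1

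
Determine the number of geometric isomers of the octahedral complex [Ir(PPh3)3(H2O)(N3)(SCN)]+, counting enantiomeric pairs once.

4

The distinct arrangements are (4 in all): PPh3 mer (3 arrangements); PPh3 fac (chiral).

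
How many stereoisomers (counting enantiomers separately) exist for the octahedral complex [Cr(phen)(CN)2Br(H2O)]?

The six octahedral sites form three mutually perpendicular trans pairs.
Each phen is bidentate and must span two cis positions.
The distinct arrangements are (4 in all): CN cis (3 arrangements, 2 chiral); CN trans.
Of these, 2 lack any improper symmetry element and so occur as enantiomeric pairs, giving 4 + 2 = 6 stereoisomers in total.

6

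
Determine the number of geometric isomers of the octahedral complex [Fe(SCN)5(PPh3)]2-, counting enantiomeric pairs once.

Only one geometric arrangement is possible.

1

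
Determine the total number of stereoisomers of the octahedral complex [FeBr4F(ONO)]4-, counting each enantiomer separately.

2

Working through the distinct placements yields 2 geometric isomers: F and ONO mutually trans; F and ONO mutually cis.
Each arrangement has an internal mirror plane or centre of symmetry, so none is chiral.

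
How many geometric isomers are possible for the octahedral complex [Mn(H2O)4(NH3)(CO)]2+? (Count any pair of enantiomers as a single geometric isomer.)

2

An octahedron has six vertices in three trans pairs; every non-trans pair is cis.
The distinct arrangements are (2 in all): NH3 and CO mutually cis; NH3 and CO mutually trans.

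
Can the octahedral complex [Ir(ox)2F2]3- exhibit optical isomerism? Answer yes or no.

yes

In an octahedral complex each vertex has one trans partner and four cis neighbours.
Each ox is bidentate and must span two cis positions.
Systematic placement gives 2 geometric isomers: F trans; F cis (chiral).
One of these lacks any improper symmetry element and so occurs as an enantiomeric pair, giving 2 + 1 = 3 stereoisomers in total.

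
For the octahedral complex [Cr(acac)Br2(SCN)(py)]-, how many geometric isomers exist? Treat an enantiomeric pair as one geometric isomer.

Each acac is bidentate and must span two cis positions.
The distinct arrangements are (4 in all): Br trans; Br cis (3 arrangements, 2 chiral).

4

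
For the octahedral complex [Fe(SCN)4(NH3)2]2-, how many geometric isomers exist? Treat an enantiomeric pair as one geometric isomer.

2

An octahedron has six vertices in three trans pairs; every non-trans pair is cis.
Working through the distinct placements yields 2 geometric isomers: NH3 trans; NH3 cis.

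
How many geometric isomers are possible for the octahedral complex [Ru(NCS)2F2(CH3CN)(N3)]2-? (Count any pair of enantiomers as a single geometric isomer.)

In an octahedral complex each vertex has one trans partner and four cis neighbours.
There are 6 geometric isomers: NCS trans, F cis; NCS cis, F cis (3 arrangements, 2 chiral); NCS trans, F trans; NCS cis, F trans.

6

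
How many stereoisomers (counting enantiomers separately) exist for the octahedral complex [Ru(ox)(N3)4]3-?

1

An octahedron has six vertices in three trans pairs; every non-trans pair is cis.
Each ox is bidentate and must span two cis positions.
Only one geometric arrangement is possible.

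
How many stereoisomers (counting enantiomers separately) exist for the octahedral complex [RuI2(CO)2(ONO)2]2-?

6

The distinct arrangements are (5 in all): I trans, CO trans, ONO trans; I cis, CO trans, ONO cis; I cis, CO cis, ONO trans; I cis, CO cis, ONO cis (chiral); I trans, CO cis, ONO cis.
One of these lacks any improper symmetry element and so occurs as an enantiomeric pair, giving 5 + 1 = 6 stereoisomers in total.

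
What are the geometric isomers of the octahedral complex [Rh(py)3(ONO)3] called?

fac and mer

There are 2 geometric isomers: py mer; py fac.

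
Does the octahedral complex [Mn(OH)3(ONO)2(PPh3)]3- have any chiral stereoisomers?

no

The distinct arrangements are (3 in all): OH mer, ONO cis; OH mer, ONO trans; OH fac, ONO cis.
Each arrangement has an internal mirror plane or centre of symmetry, so none is chiral.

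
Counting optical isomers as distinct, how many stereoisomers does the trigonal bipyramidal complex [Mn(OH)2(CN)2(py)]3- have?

In a trigonal bipyramid the two axial positions differ from the three equatorial ones.
Exhaustive case analysis gives 5 geometric isomers.
One of these lacks any improper symmetry element and so occurs as an enantiomeric pair, giving 5 + 1 = 6 stereoisomers in total.

6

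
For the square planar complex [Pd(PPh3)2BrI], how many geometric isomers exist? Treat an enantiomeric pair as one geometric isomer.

In a square planar complex each vertex has one trans partner and two cis neighbours.
The distinct arrangements are (2 in all): PPh3 cis; PPh3 trans.

2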